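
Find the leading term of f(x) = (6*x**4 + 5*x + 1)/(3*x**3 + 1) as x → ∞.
2*x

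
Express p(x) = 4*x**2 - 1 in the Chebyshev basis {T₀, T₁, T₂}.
T₀ + (2)T₂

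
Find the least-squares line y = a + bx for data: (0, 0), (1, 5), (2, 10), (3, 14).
a = 1/5, b = 47/10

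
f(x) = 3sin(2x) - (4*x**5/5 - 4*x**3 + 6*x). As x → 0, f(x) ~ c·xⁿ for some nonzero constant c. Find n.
7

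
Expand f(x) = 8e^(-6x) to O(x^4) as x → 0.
8 - 48*x + 144*x**2 - 288*x**3 + O(x**4)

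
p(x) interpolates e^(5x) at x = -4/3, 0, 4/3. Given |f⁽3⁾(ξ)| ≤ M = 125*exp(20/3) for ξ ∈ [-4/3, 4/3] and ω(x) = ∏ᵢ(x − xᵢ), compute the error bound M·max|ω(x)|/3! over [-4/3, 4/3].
8000*sqrt(3)*exp(20/3)/729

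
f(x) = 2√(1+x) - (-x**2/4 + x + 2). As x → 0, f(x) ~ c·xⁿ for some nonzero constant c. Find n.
3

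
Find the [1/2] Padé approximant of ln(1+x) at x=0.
x/(-x**2/12 + x/2 + 1)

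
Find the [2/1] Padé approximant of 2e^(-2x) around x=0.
(4*x**2/3 - 8*x/3 + 2)/(2*x/3 + 1)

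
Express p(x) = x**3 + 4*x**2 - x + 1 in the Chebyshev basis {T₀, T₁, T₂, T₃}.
(3)T₀ + (-1/4)T₁ + (2)T₂ + (1/4)T₃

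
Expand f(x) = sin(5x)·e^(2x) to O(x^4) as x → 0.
5*x + 10*x**2 - 65*x**3/6 + O(x**4)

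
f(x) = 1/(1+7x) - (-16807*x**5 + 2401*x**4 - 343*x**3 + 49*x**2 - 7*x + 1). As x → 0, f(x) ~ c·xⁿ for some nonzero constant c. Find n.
6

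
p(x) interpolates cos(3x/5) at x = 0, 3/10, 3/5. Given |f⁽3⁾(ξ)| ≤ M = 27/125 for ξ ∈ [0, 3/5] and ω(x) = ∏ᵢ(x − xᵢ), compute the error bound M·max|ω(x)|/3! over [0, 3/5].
27*sqrt(3)/125000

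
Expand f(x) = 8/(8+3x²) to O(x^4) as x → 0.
1 - 3*x**2/8 + O(x**4)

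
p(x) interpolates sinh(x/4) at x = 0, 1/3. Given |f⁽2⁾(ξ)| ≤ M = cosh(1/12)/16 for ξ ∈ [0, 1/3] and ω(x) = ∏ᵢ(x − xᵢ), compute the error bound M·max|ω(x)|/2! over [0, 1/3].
cosh(1/12)/1152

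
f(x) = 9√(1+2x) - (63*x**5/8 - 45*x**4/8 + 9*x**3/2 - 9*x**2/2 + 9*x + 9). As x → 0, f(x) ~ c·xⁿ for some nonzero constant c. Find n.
6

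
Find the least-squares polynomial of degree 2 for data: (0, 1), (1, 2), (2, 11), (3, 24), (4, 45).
31/35 + (-11/7)x + (22/7)x²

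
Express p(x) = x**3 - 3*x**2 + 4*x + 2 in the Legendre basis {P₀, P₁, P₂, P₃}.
P₀ + (23/5)P₁ + (-2)P₂ + (2/5)P₃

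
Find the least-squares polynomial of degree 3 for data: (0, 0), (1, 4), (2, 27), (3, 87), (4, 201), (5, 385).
1/14 + (-37/84)x + (37/28)x² + (17/6)x³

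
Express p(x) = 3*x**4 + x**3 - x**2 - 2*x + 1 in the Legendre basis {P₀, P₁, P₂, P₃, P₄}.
(19/15)P₀ + (-7/5)P₁ + (22/21)P₂ + (2/5)P₃ + (24/35)P₄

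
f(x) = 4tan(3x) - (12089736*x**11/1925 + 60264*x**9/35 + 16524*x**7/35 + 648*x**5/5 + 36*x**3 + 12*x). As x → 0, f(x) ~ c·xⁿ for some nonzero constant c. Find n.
13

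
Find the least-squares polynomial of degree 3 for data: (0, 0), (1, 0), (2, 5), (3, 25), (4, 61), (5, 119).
25/126 + (-2269/756)x + (323/252)x² + (22/27)x³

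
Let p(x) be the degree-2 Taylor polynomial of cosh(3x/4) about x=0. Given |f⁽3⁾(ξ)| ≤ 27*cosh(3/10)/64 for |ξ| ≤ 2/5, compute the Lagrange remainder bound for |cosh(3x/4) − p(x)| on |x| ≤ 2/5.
9*cosh(3/10)/2000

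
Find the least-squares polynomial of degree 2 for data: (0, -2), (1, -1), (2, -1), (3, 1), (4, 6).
-11/7 + (-37/35)x + (5/7)x²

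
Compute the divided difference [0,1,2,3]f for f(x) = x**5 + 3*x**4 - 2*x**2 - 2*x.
43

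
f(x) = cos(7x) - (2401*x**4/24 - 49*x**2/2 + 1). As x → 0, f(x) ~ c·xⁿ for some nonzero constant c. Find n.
6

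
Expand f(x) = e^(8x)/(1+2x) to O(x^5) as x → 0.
1 + 6*x + 20*x**2 + 136*x**3/3 + 80*x**4 + O(x**5)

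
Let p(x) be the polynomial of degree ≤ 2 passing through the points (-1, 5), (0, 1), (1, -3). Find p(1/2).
-1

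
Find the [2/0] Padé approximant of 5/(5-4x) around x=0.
16*x**2/25 + 4*x/5 + 1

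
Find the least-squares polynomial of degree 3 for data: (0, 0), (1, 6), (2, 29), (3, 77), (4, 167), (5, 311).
-25/126 + (3025/756)x + (181/252)x² + (59/27)x³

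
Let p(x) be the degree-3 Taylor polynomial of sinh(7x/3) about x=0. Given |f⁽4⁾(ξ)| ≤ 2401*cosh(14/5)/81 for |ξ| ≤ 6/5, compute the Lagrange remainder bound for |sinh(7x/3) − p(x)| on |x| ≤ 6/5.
4802*cosh(14/5)/1875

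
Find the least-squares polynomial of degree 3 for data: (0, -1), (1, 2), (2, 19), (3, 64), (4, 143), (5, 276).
-71/63 + (79/189)x + (113/126)x² + (109/54)x³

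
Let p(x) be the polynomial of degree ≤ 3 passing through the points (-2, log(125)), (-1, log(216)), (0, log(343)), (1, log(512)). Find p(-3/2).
log(72*2**(3/8)*340584136962890625**(1/16)/7)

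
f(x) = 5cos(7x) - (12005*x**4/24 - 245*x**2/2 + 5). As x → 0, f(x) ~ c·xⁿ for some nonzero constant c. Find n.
6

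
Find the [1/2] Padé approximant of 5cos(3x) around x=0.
5/(9*x**2/2 + 1)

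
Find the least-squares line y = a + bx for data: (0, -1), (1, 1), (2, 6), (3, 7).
a = -11/10, b = 29/10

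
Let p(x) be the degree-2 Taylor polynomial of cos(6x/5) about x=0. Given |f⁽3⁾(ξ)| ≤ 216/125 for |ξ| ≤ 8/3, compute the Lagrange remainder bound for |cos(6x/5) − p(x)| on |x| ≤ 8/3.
2048/375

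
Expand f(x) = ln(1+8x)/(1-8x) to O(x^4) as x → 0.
8*x + 32*x**2 + 1280*x**3/3 + O(x**4)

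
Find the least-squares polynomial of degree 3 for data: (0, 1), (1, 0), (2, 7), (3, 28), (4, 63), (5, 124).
6/7 + (-113/42)x + (9/7)x² + (5/6)x³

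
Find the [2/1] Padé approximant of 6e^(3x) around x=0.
(9*x**2 + 12*x + 6)/(1 - x)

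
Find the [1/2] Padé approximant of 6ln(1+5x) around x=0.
30*x/(-25*x**2/12 + 5*x/2 + 1)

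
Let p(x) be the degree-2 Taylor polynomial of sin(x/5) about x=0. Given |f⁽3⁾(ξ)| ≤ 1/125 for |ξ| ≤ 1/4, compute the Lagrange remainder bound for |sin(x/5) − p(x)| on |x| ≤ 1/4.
1/48000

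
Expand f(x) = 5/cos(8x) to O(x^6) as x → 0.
5 + 160*x**2 + 12800*x**4/3 + O(x**6)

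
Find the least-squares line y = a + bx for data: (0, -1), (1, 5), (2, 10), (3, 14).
a = -1/2, b = 5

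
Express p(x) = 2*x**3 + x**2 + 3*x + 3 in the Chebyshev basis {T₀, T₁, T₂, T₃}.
(7/2)T₀ + (9/2)T₁ + (1/2)T₂ + (1/2)T₃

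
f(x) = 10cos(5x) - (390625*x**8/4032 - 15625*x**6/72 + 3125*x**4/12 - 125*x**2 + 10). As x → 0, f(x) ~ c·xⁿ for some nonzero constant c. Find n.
10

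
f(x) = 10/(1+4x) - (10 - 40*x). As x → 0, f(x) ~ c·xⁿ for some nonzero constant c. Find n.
2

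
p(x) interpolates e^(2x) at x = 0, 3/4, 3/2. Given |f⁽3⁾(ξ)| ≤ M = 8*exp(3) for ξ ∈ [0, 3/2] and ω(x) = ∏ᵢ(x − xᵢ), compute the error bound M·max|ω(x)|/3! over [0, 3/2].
sqrt(3)*exp(3)/8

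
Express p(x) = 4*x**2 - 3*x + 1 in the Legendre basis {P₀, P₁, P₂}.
(7/3)P₀ + (-3)P₁ + (8/3)P₂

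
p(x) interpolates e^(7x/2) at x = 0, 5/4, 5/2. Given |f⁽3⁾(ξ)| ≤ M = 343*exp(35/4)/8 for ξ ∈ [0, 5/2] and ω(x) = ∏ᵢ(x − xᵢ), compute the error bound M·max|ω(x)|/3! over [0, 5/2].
42875*sqrt(3)*exp(35/4)/13824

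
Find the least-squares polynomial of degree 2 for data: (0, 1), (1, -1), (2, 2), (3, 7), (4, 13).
4/7 + (-68/35)x + (9/7)x²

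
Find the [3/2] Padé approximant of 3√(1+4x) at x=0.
(6*x**3 + 27*x**2 + 18*x + 3)/(3*x**2 + 4*x + 1)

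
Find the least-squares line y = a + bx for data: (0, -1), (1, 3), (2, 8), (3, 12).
a = -11/10, b = 22/5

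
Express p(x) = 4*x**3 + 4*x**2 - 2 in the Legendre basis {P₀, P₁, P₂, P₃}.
(-2/3)P₀ + (12/5)P₁ + (8/3)P₂ + (8/5)P₃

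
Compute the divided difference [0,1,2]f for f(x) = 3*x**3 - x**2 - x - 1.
8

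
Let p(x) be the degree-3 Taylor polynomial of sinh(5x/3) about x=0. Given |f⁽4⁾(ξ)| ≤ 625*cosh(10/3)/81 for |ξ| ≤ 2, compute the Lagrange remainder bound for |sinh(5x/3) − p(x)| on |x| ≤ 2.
1250*cosh(10/3)/243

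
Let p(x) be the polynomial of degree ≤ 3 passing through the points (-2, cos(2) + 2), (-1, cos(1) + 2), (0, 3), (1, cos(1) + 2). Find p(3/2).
-3/16 - 5*cos(2)/16 + 7*cos(1)/2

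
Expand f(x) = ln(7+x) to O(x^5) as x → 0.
log(7) + x/7 - x**2/98 + x**3/1029 - x**4/9604 + O(x**5)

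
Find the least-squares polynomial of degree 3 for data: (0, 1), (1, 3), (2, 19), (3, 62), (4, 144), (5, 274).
143/126 + (-245/108)x + (463/252)x² + (103/54)x³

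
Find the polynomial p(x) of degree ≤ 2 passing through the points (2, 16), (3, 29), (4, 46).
2*x**2 + 3*x + 2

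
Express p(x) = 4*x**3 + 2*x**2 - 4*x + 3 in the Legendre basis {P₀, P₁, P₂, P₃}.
(11/3)P₀ + (-8/5)P₁ + (4/3)P₂ + (8/5)P₃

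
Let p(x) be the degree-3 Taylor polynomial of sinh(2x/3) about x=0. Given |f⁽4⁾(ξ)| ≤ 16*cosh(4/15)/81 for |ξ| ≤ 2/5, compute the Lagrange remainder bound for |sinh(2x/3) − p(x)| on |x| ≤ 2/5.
32*cosh(4/15)/151875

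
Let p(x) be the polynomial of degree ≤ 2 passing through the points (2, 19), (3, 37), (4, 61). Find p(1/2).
13/4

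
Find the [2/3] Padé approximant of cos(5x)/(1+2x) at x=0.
(1 - 125*x**2/12)/(25*x**3/6 + 25*x**2/12 + 2*x + 1)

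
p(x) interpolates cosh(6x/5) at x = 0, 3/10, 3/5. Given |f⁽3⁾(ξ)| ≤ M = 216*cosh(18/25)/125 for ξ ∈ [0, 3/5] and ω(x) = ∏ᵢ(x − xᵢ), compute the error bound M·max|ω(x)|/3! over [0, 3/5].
27*sqrt(3)*cosh(18/25)/15625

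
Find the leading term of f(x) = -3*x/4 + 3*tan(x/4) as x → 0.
x**3/64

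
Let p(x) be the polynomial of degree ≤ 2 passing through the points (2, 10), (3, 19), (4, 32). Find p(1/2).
4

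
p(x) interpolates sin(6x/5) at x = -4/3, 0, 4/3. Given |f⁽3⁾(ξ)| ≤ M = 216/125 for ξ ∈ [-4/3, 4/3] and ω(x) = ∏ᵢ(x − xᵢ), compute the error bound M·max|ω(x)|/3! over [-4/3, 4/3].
512*sqrt(3)/3375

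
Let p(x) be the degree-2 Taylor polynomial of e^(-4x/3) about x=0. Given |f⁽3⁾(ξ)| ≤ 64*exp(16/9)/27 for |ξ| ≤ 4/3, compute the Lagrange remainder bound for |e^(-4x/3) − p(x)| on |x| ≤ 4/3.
2048*exp(16/9)/2187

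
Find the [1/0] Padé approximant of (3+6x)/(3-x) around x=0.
7*x/3 + 1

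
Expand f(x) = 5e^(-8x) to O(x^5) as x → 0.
5 - 40*x + 160*x**2 - 1280*x**3/3 + 2560*x**4/3 + O(x**5)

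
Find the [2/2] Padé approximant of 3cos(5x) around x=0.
(3 - 125*x**2/4)/(25*x**2/12 + 1)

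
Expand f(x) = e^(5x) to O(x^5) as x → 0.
1 + 5*x + 25*x**2/2 + 125*x**3/6 + 625*x**4/24 + O(x**5)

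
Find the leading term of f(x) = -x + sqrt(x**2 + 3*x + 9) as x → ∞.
3/2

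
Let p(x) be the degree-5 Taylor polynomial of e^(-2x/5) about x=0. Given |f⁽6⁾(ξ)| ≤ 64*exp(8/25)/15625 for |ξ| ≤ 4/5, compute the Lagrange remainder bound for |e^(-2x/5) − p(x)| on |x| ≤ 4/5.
16384*exp(8/25)/10986328125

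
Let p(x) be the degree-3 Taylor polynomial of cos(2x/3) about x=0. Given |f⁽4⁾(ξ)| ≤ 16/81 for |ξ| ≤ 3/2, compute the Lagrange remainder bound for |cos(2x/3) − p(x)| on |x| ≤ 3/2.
1/24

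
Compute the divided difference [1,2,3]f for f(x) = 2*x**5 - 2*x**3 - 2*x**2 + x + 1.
166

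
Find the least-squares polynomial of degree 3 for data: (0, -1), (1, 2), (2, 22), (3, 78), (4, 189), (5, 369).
-53/63 + (-155/189)x + (73/252)x² + (317/108)x³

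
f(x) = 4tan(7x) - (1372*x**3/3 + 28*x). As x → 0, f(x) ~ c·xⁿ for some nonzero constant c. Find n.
5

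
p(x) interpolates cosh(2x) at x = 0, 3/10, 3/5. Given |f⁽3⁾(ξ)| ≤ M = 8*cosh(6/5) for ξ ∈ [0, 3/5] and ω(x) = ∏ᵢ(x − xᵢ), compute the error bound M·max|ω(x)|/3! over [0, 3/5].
sqrt(3)*cosh(6/5)/125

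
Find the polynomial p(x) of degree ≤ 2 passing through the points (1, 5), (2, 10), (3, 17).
x**2 + 2*x + 2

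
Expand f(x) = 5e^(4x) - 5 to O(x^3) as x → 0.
20*x + 40*x**2 + O(x**3)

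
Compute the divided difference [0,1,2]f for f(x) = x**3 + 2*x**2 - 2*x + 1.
5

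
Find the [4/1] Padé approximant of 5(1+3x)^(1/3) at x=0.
(5*x**4/3 - 8*x**3/3 + 6*x**2 + 16*x + 5)/(11*x/5 + 1)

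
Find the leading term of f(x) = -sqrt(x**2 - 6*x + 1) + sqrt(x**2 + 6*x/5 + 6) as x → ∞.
18/5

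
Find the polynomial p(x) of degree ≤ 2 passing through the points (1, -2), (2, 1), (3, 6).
x**2 - 3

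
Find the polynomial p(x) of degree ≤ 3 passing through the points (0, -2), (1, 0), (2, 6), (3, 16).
2*x**2 - 2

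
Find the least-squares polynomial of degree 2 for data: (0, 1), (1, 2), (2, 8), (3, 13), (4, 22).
26/35 + (71/70)x + (15/14)x²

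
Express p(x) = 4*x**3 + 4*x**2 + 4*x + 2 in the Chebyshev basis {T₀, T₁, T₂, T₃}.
(4)T₀ + (7)T₁ + (2)T₂ + T₃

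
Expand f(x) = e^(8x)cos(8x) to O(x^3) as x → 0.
1 + 8*x + O(x**3)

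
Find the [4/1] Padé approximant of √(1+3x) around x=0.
(243*x**4/640 - 27*x**3/40 + 81*x**2/40 + 18*x/5 + 1)/(21*x/10 + 1)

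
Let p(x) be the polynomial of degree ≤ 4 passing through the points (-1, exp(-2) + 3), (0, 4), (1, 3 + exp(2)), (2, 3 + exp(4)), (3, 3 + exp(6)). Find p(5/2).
(-5 + (-70*exp(2) + 412 + 140*exp(4) + 35*exp(6))*exp(2))*exp(-2)/128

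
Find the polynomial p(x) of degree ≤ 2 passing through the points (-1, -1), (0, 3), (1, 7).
4*x + 3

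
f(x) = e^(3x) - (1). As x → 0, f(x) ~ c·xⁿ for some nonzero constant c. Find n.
1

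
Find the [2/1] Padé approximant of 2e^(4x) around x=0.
(16*x**2/3 + 16*x/3 + 2)/(1 - 4*x/3)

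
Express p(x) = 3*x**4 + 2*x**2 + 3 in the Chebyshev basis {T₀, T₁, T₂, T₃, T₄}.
(41/8)T₀ + (5/2)T₂ + (3/8)T₄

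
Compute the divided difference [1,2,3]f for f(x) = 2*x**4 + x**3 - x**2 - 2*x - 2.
55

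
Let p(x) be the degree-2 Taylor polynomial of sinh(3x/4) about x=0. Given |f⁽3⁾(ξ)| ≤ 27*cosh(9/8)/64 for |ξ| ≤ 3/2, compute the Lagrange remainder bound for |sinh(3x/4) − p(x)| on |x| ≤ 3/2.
243*cosh(9/8)/1024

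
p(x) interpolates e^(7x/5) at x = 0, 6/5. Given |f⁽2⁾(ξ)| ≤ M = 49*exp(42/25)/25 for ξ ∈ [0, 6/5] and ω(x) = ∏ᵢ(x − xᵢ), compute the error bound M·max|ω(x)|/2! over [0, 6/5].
441*exp(42/25)/1250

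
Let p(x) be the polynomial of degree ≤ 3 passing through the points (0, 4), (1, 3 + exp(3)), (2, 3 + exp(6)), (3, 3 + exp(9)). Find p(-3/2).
-35*exp(9)/16 - 189*exp(3)/16 + 153/16 + 135*exp(6)/16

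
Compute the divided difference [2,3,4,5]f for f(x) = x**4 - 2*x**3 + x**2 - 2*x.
12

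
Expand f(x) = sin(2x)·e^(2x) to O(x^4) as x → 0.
2*x + 4*x**2 + 8*x**3/3 + O(x**4)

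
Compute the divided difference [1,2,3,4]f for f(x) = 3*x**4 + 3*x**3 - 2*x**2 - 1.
33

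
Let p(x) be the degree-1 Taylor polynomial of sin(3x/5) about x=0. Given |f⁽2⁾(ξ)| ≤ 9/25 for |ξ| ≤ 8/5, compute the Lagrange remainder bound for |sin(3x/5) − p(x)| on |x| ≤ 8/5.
288/625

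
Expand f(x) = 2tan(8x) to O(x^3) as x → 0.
16*x + O(x**3)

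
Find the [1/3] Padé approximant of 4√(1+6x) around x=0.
(21*x + 4)/(27*x**3/8 - 9*x**2/4 + 9*x/4 + 1)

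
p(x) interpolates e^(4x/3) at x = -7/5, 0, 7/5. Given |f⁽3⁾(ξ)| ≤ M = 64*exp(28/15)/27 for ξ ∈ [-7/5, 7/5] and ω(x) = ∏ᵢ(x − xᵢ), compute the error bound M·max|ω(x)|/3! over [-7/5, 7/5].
21952*sqrt(3)*exp(28/15)/91125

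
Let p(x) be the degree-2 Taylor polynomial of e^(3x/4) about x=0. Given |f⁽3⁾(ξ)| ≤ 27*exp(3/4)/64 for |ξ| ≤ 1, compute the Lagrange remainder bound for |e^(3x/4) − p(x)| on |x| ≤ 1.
9*exp(3/4)/128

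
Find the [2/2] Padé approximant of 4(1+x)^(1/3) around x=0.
(28*x**2/27 + 14*x/3 + 4)/(5*x**2/54 + 5*x/6 + 1)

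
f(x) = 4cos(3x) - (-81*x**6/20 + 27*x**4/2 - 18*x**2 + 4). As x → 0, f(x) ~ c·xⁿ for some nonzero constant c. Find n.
8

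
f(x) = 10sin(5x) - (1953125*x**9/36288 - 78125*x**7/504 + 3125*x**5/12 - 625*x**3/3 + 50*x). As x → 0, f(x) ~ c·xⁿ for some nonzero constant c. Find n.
11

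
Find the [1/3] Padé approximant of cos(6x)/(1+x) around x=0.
(1 - 15*x)/(-252*x**3 + 3*x**2 - 14*x + 1)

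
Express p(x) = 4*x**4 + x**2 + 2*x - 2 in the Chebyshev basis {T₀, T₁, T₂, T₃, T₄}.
(2)T₁ + (5/2)T₂ + (1/2)T₄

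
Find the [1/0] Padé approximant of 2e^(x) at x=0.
2*x + 2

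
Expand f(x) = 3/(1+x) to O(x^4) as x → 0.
3 - 3*x + 3*x**2 - 3*x**3 + O(x**4)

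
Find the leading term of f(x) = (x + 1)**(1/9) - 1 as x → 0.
x/9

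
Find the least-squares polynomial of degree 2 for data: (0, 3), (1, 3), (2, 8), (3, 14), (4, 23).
19/7 + (-23/70)x + (19/14)x²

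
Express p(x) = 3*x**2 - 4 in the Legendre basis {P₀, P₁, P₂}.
(-3)P₀ + (2)P₂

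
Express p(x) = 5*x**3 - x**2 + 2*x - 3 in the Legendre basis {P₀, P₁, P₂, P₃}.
(-10/3)P₀ + (5)P₁ + (-2/3)P₂ + (2)P₃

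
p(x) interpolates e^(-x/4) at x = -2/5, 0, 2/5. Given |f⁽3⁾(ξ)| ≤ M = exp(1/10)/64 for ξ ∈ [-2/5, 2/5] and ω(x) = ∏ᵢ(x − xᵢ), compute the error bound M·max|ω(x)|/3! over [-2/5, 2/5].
sqrt(3)*exp(1/10)/27000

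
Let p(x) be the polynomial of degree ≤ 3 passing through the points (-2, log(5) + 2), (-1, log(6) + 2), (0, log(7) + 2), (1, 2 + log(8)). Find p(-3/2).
log(2*2**(1/8)*3**(15/16)*5**(5/16)*7**(11/16)/7) + 2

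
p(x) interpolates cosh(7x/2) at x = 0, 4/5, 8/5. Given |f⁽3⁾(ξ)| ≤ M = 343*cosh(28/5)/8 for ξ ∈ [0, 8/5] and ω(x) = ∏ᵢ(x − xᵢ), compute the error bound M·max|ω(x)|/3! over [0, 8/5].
2744*sqrt(3)*cosh(28/5)/3375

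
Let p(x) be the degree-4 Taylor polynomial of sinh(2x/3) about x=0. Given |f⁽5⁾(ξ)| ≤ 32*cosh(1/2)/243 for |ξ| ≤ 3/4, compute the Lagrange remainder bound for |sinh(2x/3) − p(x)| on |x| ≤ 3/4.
cosh(1/2)/3840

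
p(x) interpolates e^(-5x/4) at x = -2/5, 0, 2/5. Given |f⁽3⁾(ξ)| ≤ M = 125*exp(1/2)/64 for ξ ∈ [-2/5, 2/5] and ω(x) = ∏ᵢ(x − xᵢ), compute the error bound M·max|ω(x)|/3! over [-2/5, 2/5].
sqrt(3)*exp(1/2)/216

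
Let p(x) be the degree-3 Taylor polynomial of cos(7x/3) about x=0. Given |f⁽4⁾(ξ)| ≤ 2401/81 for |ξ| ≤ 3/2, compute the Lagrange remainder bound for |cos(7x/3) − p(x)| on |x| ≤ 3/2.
2401/384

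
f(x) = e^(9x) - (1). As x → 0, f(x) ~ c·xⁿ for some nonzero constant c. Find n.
1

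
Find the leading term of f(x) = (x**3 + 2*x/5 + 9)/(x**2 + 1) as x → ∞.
x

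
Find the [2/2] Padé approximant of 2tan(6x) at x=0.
12*x/(1 - 12*x**2)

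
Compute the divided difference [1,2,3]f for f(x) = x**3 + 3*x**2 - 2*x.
9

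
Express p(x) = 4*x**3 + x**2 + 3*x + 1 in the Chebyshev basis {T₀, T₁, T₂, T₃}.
(3/2)T₀ + (6)T₁ + (1/2)T₂ + T₃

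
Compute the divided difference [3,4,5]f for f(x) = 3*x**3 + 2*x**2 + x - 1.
38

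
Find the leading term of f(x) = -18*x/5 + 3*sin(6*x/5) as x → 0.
-108*x**3/125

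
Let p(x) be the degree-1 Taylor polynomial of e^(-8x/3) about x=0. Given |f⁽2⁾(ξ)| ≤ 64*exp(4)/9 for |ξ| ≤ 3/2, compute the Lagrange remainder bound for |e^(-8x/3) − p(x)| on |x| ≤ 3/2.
8*exp(4)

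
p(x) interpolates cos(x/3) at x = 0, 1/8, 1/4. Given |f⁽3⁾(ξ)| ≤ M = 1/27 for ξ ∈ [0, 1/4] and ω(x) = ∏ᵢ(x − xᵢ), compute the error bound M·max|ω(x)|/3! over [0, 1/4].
sqrt(3)/373248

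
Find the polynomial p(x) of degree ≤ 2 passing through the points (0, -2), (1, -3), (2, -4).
-x - 2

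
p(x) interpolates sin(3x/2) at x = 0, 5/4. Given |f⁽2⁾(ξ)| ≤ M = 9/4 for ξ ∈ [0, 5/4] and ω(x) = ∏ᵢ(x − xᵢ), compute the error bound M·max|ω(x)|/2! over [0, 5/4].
225/512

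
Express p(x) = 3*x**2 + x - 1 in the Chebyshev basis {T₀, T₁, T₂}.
(1/2)T₀ + T₁ + (3/2)T₂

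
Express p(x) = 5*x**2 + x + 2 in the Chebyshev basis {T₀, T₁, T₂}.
(9/2)T₀ + T₁ + (5/2)T₂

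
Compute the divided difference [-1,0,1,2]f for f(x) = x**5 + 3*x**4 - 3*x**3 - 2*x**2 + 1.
8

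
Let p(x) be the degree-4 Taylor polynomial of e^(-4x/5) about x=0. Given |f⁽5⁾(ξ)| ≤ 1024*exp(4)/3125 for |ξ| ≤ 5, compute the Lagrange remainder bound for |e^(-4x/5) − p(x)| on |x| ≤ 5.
128*exp(4)/15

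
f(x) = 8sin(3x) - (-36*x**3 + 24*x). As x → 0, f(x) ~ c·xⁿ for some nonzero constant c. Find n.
5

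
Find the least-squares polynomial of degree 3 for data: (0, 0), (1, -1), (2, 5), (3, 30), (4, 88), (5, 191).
-1/63 + (11/189)x + (-28/9)x² + (58/27)x³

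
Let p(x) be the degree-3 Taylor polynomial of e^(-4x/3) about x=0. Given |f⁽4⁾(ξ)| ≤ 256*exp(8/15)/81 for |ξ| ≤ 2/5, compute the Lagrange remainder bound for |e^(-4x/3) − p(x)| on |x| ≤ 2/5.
512*exp(8/15)/151875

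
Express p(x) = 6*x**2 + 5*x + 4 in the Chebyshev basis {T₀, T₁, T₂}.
(7)T₀ + (5)T₁ + (3)T₂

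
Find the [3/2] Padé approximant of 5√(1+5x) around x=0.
(625*x**3/32 + 1125*x**2/16 + 75*x/2 + 5)/(75*x**2/16 + 5*x + 1)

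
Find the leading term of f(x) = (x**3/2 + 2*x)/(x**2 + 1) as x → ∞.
x/2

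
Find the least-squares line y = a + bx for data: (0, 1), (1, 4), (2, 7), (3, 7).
a = 8/5, b = 21/10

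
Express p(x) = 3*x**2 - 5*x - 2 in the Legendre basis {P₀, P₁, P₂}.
-P₀ + (-5)P₁ + (2)P₂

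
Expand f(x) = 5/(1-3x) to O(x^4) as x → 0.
5 + 15*x + 45*x**2 + 135*x**3 + O(x**4)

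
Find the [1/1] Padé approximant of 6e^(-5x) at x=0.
(6 - 15*x)/(5*x/2 + 1)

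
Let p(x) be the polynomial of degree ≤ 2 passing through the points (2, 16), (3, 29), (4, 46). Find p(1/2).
4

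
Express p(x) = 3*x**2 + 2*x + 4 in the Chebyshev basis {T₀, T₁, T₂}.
(11/2)T₀ + (2)T₁ + (3/2)T₂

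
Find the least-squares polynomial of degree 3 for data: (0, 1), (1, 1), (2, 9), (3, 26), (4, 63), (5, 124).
52/63 + (22/189)x + (-83/252)x² + (113/108)x³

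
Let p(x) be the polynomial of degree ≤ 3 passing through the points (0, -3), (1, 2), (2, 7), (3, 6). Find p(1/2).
-7/8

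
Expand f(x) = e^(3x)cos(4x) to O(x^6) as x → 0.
1 + 3*x - 7*x**2/2 - 39*x**3/2 - 527*x**4/24 - 79*x**5/40 + O(x**6)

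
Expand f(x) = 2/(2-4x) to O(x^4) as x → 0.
1 + 2*x + 4*x**2 + 8*x**3 + O(x**4)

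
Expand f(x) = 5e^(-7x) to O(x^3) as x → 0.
5 - 35*x + 245*x**2/2 + O(x**3)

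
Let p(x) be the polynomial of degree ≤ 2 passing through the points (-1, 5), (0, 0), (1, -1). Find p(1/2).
-1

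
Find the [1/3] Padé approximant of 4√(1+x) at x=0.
(7*x/2 + 4)/(x**3/64 - x**2/16 + 3*x/8 + 1)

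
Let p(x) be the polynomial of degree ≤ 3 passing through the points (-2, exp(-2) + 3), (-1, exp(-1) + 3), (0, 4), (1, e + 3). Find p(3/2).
(-5 + 21*e + (13 + 35*e)*exp(2))*exp(-2)/16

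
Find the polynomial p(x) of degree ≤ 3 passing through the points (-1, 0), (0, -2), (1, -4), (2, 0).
x**3 - 3*x - 2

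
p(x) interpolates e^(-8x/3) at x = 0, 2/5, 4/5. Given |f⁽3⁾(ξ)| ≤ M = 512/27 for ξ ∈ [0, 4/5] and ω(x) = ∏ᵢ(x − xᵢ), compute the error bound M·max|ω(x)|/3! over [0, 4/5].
4096*sqrt(3)/91125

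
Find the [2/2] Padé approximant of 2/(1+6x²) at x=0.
2/(6*x**2 + 1)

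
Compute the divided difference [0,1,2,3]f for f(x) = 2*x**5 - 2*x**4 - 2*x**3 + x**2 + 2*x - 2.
36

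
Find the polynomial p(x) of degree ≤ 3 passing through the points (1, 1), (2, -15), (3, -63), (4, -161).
-3*x**3 + 2*x**2 - x + 3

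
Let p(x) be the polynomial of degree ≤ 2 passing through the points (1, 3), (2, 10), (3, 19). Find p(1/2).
1/4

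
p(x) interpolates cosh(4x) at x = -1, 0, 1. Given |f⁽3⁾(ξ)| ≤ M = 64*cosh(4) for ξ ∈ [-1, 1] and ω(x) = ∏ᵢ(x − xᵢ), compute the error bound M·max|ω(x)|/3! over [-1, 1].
64*sqrt(3)*cosh(4)/27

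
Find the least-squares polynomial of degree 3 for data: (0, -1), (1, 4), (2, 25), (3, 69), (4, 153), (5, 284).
-68/63 + (803/378)x + (13/9)x² + (103/54)x³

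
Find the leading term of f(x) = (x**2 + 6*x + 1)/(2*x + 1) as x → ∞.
x/2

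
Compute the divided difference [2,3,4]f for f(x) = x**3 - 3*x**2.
6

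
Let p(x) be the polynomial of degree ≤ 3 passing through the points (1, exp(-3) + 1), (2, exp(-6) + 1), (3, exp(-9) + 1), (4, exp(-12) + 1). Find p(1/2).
(-35*exp(6) - 5 + 21*exp(3) + 35*exp(9) + 16*exp(12))*exp(-12)/16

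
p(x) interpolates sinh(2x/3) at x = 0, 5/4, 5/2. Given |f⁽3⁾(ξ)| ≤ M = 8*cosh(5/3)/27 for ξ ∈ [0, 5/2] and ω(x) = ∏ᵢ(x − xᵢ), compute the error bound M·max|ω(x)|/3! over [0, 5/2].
125*sqrt(3)*cosh(5/3)/5832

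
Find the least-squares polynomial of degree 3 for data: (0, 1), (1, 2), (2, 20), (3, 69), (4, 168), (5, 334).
109/126 + (-337/756)x + (-101/126)x² + (307/108)x³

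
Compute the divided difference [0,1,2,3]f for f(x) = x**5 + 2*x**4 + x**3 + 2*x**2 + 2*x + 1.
38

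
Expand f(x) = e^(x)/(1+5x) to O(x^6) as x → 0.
1 - 4*x + 41*x**2/2 - 307*x**3/3 + 12281*x**4/24 - 38378*x**5/15 + O(x**6)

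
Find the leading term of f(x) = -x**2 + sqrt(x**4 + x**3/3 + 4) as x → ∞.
x/6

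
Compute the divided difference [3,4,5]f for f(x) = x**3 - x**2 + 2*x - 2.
11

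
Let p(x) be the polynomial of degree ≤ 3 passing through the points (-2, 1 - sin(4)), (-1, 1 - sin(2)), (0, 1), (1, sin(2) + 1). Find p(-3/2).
-7*sin(2)/8 - 5*sin(4)/16 + 1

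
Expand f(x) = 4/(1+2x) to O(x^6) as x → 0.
4 - 8*x + 16*x**2 - 32*x**3 + 64*x**4 - 128*x**5 + O(x**6)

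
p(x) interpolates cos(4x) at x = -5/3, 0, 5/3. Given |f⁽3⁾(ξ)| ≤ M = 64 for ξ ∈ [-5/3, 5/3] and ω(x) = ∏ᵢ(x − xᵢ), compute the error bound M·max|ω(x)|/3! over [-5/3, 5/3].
8000*sqrt(3)/729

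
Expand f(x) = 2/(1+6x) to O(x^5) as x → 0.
2 - 12*x + 72*x**2 - 432*x**3 + 2592*x**4 + O(x**5)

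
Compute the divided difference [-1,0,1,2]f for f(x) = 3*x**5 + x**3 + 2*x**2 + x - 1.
16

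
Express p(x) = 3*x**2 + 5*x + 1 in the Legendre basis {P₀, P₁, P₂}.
(2)P₀ + (5)P₁ + (2)P₂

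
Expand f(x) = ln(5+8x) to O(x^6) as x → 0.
log(5) + 8*x/5 - 32*x**2/25 + 512*x**3/375 - 1024*x**4/625 + 32768*x**5/15625 + O(x**6)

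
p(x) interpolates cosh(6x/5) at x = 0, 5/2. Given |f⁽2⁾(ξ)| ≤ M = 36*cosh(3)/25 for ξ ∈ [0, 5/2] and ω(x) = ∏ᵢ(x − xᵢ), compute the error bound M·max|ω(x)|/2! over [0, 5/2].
9*cosh(3)/8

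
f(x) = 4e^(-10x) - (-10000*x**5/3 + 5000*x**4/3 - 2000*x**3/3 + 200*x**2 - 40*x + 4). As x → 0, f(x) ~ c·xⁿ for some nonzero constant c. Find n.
6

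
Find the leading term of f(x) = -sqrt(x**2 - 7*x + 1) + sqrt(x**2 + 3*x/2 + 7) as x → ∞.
17/4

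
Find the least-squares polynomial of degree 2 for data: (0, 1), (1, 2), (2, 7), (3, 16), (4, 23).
17/35 + (43/35)x + (8/7)x²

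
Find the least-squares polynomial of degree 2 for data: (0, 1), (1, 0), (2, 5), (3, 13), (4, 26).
29/35 + (-179/70)x + (31/14)x²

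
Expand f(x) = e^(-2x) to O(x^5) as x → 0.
1 - 2*x + 2*x**2 - 4*x**3/3 + 2*x**4/3 + O(x**5)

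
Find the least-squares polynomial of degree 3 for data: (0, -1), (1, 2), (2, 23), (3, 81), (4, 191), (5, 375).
-67/63 + (79/378)x + (-13/252)x² + (325/108)x³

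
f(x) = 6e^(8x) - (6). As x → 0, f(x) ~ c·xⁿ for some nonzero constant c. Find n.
1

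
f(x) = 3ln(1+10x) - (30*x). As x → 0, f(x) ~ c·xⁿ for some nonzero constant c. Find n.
2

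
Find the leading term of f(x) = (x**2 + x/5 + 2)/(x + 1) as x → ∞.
x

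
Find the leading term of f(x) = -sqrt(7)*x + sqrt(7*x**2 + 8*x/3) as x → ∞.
4*sqrt(7)/21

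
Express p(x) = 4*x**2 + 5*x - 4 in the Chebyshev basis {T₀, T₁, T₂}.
(-2)T₀ + (5)T₁ + (2)T₂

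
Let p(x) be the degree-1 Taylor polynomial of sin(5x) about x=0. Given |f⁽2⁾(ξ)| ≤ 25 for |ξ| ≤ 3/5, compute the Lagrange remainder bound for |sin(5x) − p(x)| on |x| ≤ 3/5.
9/2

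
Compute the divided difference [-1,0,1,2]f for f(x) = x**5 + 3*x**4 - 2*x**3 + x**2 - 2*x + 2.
9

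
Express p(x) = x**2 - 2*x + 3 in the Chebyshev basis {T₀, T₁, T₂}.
(7/2)T₀ + (-2)T₁ + (1/2)T₂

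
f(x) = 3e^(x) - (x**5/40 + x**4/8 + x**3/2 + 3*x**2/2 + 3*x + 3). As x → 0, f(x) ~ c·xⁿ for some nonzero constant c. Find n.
6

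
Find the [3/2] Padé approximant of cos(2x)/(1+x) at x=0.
(4*x**3/3 - 4*x**2/3 - x + 1)/(1 - x**2/3)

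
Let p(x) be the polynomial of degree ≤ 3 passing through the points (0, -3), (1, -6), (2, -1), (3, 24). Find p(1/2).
-19/4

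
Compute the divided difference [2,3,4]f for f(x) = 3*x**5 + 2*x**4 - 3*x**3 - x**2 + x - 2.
937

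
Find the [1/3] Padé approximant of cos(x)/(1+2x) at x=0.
(1 - 5*x/24)/(43*x**3/48 + x**2/12 + 43*x/24 + 1)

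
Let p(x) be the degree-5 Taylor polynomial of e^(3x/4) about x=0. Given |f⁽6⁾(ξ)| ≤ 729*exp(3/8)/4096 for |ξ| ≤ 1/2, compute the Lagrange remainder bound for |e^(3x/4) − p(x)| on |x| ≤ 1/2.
81*exp(3/8)/20971520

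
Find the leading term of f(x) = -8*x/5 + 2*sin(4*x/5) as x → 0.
-64*x**3/375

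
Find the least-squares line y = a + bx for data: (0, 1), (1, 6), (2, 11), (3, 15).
a = 6/5, b = 47/10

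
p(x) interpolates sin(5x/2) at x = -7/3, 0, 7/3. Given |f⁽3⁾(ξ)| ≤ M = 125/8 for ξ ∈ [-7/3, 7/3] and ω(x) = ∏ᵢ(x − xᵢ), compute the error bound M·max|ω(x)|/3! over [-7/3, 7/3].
42875*sqrt(3)/5832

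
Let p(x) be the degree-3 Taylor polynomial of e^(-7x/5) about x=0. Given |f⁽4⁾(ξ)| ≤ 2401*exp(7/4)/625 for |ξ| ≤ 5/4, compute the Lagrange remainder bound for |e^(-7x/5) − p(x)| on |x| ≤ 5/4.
2401*exp(7/4)/6144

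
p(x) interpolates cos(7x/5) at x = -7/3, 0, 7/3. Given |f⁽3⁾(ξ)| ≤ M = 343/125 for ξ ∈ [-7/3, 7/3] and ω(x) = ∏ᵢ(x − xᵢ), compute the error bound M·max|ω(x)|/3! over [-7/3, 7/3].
117649*sqrt(3)/91125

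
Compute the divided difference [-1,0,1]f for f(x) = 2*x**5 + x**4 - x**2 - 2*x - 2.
0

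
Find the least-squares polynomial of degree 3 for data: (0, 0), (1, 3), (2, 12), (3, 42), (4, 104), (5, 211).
2/21 + (29/9)x + (-58/21)x² + (19/9)x³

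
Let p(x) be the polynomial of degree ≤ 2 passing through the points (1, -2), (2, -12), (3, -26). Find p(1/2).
3/2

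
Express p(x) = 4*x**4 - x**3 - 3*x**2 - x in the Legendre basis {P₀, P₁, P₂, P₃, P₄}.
(-1/5)P₀ + (-8/5)P₁ + (2/7)P₂ + (-2/5)P₃ + (32/35)P₄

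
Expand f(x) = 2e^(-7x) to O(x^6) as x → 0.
2 - 14*x + 49*x**2 - 343*x**3/3 + 2401*x**4/12 - 16807*x**5/60 + O(x**6)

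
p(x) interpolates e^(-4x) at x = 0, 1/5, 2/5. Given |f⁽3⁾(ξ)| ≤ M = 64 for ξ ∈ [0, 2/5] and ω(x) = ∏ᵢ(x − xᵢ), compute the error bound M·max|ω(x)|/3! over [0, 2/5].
64*sqrt(3)/3375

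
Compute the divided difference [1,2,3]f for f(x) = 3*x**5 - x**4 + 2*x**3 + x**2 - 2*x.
258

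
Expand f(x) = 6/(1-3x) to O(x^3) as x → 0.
6 + 18*x + 54*x**2 + O(x**3)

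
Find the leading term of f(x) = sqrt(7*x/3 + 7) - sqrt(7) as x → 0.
sqrt(7)*x/6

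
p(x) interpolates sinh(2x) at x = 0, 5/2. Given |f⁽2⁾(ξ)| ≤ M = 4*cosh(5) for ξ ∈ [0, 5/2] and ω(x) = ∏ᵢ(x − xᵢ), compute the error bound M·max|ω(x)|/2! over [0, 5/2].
25*cosh(5)/8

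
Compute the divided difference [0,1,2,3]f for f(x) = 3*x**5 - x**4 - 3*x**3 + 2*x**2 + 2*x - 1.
66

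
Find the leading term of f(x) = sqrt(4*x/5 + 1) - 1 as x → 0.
2*x/5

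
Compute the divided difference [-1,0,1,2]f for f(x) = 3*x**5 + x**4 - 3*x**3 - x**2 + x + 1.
14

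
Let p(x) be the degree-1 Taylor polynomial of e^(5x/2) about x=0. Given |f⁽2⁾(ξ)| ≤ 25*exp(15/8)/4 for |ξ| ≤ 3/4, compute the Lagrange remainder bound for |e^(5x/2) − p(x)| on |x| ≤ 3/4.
225*exp(15/8)/128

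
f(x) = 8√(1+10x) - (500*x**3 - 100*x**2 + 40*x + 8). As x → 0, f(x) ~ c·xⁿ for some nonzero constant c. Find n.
4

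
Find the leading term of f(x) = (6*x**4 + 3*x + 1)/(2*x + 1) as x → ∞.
3*x**3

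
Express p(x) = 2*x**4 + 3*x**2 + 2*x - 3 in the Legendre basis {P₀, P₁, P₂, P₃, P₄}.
(-8/5)P₀ + (2)P₁ + (22/7)P₂ + (16/35)P₄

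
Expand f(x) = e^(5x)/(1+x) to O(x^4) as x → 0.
1 + 4*x + 17*x**2/2 + 37*x**3/3 + O(x**4)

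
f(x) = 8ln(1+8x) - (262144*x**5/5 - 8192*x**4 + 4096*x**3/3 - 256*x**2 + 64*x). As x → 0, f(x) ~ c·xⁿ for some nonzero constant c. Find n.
6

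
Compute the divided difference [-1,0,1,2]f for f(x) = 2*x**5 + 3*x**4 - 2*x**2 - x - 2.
16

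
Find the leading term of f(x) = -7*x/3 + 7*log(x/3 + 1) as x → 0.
-7*x**2/18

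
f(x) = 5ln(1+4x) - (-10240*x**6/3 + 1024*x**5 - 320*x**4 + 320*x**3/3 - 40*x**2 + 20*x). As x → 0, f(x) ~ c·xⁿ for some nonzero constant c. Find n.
7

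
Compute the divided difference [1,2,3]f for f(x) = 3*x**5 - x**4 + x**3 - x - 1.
251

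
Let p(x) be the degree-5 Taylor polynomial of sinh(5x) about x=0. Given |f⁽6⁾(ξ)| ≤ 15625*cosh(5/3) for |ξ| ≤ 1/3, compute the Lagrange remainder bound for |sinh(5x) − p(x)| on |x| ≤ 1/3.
3125*cosh(5/3)/104976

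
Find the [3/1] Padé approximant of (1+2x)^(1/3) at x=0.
(-8*x**3/81 + 4*x**2/9 + 2*x + 1)/(4*x/3 + 1)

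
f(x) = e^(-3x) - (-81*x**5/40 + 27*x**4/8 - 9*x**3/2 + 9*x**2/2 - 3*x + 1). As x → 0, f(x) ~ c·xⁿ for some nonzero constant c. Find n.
6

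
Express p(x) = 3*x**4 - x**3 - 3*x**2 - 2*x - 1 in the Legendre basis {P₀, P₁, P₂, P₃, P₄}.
(-7/5)P₀ + (-13/5)P₁ + (-2/7)P₂ + (-2/5)P₃ + (24/35)P₄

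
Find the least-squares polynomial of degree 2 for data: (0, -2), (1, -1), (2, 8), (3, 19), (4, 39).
-73/35 + (-43/35)x + (20/7)x²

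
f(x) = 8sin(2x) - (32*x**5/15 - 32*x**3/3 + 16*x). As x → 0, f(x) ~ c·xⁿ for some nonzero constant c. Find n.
7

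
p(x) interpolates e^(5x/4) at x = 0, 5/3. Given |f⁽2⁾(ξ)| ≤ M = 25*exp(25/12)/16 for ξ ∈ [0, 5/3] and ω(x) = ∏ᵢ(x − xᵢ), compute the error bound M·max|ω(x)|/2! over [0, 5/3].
625*exp(25/12)/1152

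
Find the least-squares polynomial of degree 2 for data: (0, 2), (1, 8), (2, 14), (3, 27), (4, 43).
86/35 + (167/70)x + (27/14)x²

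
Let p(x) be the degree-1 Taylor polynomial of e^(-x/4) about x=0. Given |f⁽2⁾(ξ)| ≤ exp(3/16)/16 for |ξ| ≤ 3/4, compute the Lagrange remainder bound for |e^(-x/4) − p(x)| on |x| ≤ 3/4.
9*exp(3/16)/512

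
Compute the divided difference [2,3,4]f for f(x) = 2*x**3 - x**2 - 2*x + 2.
17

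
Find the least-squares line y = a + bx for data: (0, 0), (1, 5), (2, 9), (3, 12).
a = 1/2, b = 4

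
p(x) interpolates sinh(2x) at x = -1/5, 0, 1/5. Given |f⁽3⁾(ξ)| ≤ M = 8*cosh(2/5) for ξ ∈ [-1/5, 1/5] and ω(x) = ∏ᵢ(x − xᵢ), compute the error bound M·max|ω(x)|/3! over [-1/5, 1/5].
8*sqrt(3)*cosh(2/5)/3375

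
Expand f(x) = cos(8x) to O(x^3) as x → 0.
1 - 32*x**2 + O(x**3)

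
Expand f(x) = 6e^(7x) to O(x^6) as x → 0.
6 + 42*x + 147*x**2 + 343*x**3 + 2401*x**4/4 + 16807*x**5/20 + O(x**6)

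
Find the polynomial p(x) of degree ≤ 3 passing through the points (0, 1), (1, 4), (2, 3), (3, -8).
-x**3 + x**2 + 3*x + 1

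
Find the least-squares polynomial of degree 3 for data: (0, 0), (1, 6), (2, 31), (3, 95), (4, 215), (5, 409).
11/126 + (1261/756)x + (235/252)x² + (163/54)x³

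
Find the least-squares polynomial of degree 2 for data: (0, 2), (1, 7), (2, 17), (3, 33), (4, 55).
74/35 + (62/35)x + (20/7)x²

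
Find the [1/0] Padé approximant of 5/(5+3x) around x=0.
1 - 3*x/5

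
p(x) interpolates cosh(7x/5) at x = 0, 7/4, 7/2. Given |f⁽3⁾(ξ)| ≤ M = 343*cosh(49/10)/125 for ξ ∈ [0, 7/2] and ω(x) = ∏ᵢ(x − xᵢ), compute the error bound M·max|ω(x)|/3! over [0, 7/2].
117649*sqrt(3)*cosh(49/10)/216000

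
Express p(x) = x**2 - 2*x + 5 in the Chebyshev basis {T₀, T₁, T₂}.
(11/2)T₀ + (-2)T₁ + (1/2)T₂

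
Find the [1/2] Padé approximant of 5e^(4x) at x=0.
(20*x/3 + 5)/(8*x**2/3 - 8*x/3 + 1)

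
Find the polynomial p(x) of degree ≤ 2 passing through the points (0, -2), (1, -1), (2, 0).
x - 2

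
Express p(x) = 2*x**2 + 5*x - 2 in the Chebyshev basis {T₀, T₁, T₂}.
-T₀ + (5)T₁ + T₂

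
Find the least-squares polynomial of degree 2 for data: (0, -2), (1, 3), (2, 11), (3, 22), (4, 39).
-61/35 + (167/70)x + (27/14)x²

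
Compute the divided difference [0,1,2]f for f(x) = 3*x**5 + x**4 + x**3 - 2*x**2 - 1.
53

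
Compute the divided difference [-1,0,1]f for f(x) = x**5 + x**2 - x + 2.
1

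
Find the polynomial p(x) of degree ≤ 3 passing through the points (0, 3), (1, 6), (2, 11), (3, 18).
x**2 + 2*x + 3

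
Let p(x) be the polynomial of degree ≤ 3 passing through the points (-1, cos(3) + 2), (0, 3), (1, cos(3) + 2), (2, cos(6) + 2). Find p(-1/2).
cos(6)/16 + 47/16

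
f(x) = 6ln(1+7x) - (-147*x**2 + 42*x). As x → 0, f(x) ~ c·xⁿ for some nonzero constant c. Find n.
3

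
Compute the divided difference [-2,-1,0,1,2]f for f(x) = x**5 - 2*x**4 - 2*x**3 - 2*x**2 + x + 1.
-2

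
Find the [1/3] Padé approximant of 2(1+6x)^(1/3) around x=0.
(10*x + 2)/(8*x**3/3 - 2*x**2 + 3*x + 1)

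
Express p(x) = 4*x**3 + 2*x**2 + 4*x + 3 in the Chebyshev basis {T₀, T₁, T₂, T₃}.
(4)T₀ + (7)T₁ + T₂ + T₃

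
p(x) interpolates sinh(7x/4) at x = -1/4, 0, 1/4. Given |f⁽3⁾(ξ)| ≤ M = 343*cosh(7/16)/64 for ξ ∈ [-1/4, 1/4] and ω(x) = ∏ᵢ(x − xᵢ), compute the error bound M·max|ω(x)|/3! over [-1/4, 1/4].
343*sqrt(3)*cosh(7/16)/110592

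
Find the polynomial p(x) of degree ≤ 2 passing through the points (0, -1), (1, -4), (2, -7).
-3*x - 1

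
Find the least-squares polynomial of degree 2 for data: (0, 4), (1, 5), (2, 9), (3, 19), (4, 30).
137/35 + (-29/35)x + (13/7)x²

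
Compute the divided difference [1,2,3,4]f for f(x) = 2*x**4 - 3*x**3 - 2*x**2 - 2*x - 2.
17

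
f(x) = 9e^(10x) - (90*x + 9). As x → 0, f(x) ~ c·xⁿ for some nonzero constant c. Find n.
2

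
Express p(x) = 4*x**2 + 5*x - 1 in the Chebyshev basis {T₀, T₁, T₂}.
T₀ + (5)T₁ + (2)T₂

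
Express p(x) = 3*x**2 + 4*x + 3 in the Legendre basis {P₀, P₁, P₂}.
(4)P₀ + (4)P₁ + (2)P₂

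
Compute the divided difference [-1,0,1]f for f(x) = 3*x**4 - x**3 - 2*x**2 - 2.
1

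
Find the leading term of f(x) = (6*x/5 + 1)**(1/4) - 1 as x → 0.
3*x/10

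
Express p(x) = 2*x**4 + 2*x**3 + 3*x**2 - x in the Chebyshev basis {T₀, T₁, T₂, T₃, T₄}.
(9/4)T₀ + (1/2)T₁ + (5/2)T₂ + (1/2)T₃ + (1/4)T₄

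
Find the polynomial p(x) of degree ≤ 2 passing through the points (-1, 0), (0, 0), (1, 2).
x**2 + x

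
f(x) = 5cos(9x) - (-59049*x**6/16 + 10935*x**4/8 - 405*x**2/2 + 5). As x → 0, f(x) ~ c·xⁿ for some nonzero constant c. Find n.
8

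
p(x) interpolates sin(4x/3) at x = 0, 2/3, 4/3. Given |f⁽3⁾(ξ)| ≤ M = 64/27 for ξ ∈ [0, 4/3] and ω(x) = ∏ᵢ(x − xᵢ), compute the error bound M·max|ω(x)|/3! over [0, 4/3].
512*sqrt(3)/19683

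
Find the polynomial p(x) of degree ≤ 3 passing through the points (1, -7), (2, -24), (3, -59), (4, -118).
-x**3 - 3*x**2 - x - 2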